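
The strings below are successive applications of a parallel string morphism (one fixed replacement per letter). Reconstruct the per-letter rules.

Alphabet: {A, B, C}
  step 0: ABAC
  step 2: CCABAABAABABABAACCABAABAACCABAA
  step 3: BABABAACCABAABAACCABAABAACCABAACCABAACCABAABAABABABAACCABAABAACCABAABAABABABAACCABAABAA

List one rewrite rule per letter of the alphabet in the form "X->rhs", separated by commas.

A->BAA, B->CCA, C->BA

  step 2 ⇒ step 3: CCABAABAABABABAACCABAABAACCABAA ⇒ BA·BA·BAA·CCA·BAA·BAA·CCA·BAA·BAA·CCA·BAA·CCA·BAA·CCA·BAA·BAA·BA·BA·BAA·CCA·BAA·BAA·CCA·BAA·BAA·BA·BA·BAA·CCA·BAA·BAA
    A ↦ BAA
    B ↦ CCA
    C ↦ BA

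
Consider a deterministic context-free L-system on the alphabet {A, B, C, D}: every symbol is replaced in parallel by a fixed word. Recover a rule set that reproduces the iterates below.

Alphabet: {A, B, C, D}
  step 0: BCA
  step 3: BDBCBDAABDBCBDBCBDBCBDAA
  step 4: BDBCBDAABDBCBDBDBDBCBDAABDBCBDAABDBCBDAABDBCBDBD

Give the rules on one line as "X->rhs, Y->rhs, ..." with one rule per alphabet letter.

  step 3 ⇒ step 4: BDBCBDAABDBCBDBCBDBCBDAA ⇒ BD·BC·BD·AA·BD·BC·BD·BD·BD·BC·BD·AA·BD·BC·BD·AA·BD·BC·BD·AA·BD·BC·BD·BD
    A ↦ BD
    B ↦ BD
    C ↦ AA
    D ↦ BC

A->BD, B->BD, C->AA, D->BC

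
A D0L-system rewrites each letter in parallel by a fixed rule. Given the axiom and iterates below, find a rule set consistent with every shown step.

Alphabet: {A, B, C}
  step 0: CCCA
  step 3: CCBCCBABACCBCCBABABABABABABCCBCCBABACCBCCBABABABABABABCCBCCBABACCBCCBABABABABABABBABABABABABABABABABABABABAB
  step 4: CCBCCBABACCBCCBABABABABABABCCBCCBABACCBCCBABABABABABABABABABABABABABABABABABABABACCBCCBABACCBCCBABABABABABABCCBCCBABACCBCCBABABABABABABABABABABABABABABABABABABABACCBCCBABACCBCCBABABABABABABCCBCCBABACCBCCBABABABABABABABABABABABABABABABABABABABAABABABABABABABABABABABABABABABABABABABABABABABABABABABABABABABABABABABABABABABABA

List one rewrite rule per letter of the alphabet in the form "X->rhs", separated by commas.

  step 3 ⇒ step 4: CCBCCBABACCBCCBABABABABABABCCBCCBABACCBCCBABABABABABABCCBCCBABACCBCCBABABABABABABBABABABABABABABABABABABABAB ⇒ CCB·CCB·ABA·CCB·CCB·ABA·BAB·ABA·BAB·CCB·CCB·ABA·CCB·CCB·ABA·BAB·ABA·BAB·ABA·BAB·ABA·BAB·ABA·BAB·ABA·BAB·ABA·CCB·CCB·ABA·CCB·CCB·ABA·BAB·ABA·BAB·CCB·CCB·ABA·CCB·CCB·ABA·BAB·ABA·BAB·ABA·BAB·ABA·BAB·ABA·BAB·ABA·BAB·ABA·CCB·CCB·ABA·CCB·CCB·ABA·BAB·ABA·BAB·CCB·CCB·ABA·CCB·CCB·ABA·BAB·ABA·BAB·ABA·BAB·ABA·BAB·ABA·BAB·ABA·BAB·ABA·ABA·BAB·ABA·BAB·ABA·BAB·ABA·BAB·ABA·BAB·ABA·BAB·ABA·BAB·ABA·BAB·ABA·BAB·ABA·BAB·ABA·BAB·ABA·BAB·ABA·BAB·ABA
    A ↦ BAB
    B ↦ ABA
    C ↦ CCB

A->BAB, B->ABA, C->CCB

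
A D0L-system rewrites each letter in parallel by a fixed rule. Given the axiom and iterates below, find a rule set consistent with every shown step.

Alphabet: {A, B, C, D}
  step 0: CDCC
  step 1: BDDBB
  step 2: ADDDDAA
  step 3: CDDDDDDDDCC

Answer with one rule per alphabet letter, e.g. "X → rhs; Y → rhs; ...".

  step 2 ⇒ step 3: ADDDDAA ⇒ C·DD·DD·DD·DD·C·C
    A ↦ C
    D ↦ DD
  step 1 ⇒ step 2: BDDBB ⇒ A·DD·DD·A·A
    B ↦ A
  step 0 ⇒ step 1: CDCC ⇒ B·DD·B·B
    C ↦ B

A->C, B->A, C->B, D->DD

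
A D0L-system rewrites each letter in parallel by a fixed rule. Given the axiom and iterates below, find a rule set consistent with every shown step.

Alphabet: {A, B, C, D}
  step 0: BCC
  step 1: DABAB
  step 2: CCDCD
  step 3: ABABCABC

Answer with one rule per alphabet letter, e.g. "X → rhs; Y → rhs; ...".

A->C, B->D, C->AB, D->C

  step 2 ⇒ step 3: CCDCD ⇒ AB·AB·C·AB·C
    C ↦ AB
    D ↦ C
  step 1 ⇒ step 2: DABAB ⇒ C·C·D·C·D
    A ↦ C
  step 0 ⇒ step 1: BCC ⇒ D·AB·AB
    B ↦ D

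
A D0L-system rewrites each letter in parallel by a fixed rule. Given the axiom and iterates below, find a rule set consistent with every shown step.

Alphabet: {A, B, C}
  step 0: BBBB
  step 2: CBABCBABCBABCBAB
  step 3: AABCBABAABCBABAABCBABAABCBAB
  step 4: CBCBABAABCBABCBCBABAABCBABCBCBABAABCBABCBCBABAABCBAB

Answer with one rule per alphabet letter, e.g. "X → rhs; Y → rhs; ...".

A->CB, B->AB, C->A

  step 3 ⇒ step 4: AABCBABAABCBABAABCBABAABCBAB ⇒ CB·CB·AB·A·AB·CB·AB·CB·CB·AB·A·AB·CB·AB·CB·CB·AB·A·AB·CB·AB·CB·CB·AB·A·AB·CB·AB
    A ↦ CB
    B ↦ AB
    C ↦ A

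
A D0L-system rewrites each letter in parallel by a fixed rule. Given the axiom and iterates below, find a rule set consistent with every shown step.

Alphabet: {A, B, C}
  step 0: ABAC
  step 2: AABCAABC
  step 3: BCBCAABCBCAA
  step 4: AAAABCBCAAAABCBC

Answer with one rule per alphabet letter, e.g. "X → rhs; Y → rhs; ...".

A->BC, B->A, C->A

  step 3 ⇒ step 4: BCBCAABCBCAA ⇒ A·A·A·A·BC·BC·A·A·A·A·BC·BC
    A ↦ BC
    B ↦ A
    C ↦ A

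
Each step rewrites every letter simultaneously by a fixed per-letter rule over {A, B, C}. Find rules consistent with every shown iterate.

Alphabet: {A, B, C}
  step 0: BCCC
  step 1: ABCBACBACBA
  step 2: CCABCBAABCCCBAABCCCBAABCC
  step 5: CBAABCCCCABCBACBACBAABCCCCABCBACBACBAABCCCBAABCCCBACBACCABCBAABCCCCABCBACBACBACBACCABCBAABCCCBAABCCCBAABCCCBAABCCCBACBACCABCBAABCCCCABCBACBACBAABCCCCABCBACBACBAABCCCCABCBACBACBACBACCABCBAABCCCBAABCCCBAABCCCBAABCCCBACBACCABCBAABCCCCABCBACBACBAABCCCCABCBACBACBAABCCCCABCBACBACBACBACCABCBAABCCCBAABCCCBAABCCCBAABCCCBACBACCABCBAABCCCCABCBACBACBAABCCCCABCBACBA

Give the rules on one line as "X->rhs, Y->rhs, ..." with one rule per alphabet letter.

A->CC, B->AB, C->CBA

  step 1 ⇒ step 2: ABCBACBACBA ⇒ CC·AB·CBA·AB·CC·CBA·AB·CC·CBA·AB·CC
    A ↦ CC
    B ↦ AB
    C ↦ CBA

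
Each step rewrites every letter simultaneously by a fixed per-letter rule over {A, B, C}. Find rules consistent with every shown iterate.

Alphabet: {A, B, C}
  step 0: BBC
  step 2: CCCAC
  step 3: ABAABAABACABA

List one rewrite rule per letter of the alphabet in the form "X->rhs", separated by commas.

A->C, B->A, C->ABA

  step 2 ⇒ step 3: CCCAC ⇒ ABA·ABA·ABA·C·ABA
    A ↦ C
    C ↦ ABA
    B ↦ A  (constrained at step 0)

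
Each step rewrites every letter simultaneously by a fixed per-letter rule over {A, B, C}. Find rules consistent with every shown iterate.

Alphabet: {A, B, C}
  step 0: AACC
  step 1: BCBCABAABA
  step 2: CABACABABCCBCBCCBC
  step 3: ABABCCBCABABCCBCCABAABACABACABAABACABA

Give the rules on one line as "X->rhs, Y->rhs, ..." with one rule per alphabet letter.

A->BC, B->C, C->ABA

  step 2 ⇒ step 3: CABACABABCCBCBCCBC ⇒ ABA·BC·C·BC·ABA·BC·C·BC·C·ABA·ABA·C·ABA·C·ABA·ABA·C·ABA
    A ↦ BC
    B ↦ C
    C ↦ ABA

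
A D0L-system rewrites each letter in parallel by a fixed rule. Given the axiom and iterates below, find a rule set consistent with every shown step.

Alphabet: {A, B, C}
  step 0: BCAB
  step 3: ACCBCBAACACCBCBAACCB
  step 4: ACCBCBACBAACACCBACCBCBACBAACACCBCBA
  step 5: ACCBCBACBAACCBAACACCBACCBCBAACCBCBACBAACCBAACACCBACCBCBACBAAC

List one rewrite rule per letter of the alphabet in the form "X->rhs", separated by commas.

  step 4 ⇒ step 5: ACCBCBACBAACACCBACCBCBACBAACACCBCBA ⇒ AC·CB·CB·A·CB·A·AC·CB·A·AC·AC·CB·AC·CB·CB·A·AC·CB·CB·A·CB·A·AC·CB·A·AC·AC·CB·AC·CB·CB·A·CB·A·AC
    A ↦ AC
    B ↦ A
    C ↦ CB

A->AC, B->A, C->CB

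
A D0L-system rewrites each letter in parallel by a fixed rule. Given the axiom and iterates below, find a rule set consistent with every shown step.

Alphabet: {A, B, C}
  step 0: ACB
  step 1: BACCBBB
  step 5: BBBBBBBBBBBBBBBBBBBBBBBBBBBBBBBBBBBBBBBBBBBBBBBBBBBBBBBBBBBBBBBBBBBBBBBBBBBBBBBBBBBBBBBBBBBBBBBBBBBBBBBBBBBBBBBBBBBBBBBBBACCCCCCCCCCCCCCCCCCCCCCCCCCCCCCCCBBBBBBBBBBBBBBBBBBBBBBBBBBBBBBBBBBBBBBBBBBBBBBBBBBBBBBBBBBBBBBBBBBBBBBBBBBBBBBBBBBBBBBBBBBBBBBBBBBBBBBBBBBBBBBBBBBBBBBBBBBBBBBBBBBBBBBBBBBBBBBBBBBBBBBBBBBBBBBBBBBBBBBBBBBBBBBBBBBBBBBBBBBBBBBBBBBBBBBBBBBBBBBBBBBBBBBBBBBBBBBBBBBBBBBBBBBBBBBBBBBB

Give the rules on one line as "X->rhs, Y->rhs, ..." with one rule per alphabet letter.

A->BA, B->BBB, C->CC

  step 0 ⇒ step 1: ACB ⇒ BA·CC·BBB
    A ↦ BA
    B ↦ BBB
    C ↦ CC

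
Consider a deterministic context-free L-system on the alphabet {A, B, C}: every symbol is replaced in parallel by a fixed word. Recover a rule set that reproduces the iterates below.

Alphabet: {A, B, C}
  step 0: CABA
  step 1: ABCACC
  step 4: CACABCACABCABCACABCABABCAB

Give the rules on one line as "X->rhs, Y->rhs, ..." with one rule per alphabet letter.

A->C, B->AC, C->AB

  step 0 ⇒ step 1: CABA ⇒ AB·C·AC·C
    A ↦ C
    B ↦ AC
    C ↦ AB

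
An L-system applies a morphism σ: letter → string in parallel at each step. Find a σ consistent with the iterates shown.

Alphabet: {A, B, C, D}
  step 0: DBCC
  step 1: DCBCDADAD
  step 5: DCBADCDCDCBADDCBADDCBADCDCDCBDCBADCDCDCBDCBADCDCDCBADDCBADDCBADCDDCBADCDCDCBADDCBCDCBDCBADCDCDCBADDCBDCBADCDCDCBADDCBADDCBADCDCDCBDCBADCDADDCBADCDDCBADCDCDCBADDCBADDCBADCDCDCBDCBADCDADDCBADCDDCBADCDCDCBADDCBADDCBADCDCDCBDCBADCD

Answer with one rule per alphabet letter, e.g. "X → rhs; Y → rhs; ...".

A->C, B->CD, C->AD, D->DCB

  step 0 ⇒ step 1: DBCC ⇒ DCB·CD·AD·AD
    B ↦ CD
    C ↦ AD
    D ↦ DCB
    A ↦ C  (constrained at step 1)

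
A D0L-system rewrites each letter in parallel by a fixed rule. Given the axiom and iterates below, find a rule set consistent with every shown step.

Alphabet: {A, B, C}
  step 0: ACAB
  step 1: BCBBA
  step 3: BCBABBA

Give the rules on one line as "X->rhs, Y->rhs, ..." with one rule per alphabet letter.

  step 0 ⇒ step 1: ACAB ⇒ B·CB·B·A
    A ↦ B
    B ↦ A
    C ↦ CB

A->B, B->A, C->CB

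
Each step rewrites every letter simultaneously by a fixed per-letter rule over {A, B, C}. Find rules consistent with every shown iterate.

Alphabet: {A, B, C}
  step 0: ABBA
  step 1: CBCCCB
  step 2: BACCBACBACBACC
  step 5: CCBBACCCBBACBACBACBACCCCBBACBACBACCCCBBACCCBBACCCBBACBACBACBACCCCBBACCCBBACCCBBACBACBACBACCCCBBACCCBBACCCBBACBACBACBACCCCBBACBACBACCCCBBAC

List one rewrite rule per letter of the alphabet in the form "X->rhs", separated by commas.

  step 1 ⇒ step 2: CBCCCB ⇒ BAC·C·BAC·BAC·BAC·C
    B ↦ C
    C ↦ BAC
  step 0 ⇒ step 1: ABBA ⇒ CB·C·C·CB
    A ↦ CB

A->CB, B->C, C->BAC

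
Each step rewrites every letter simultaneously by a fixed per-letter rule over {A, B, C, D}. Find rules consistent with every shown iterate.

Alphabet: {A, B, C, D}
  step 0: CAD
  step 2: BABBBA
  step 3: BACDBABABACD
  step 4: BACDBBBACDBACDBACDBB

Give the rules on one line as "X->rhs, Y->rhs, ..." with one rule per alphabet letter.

  step 3 ⇒ step 4: BACDBABABACD ⇒ BA·CD·B·B·BA·CD·BA·CD·BA·CD·B·B
    A ↦ CD
    B ↦ BA
    C ↦ B
    D ↦ B

A->CD, B->BA, C->B, D->B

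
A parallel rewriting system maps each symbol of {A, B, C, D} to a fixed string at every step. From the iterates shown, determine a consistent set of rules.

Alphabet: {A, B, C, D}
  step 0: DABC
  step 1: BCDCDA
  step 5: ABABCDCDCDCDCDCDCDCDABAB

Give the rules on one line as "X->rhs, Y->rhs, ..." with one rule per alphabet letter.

  step 0 ⇒ step 1: DABC ⇒ B·CD·CD·A
    A ↦ CD
    B ↦ CD
    C ↦ A
    D ↦ B

A->CD, B->CD, C->A, D->B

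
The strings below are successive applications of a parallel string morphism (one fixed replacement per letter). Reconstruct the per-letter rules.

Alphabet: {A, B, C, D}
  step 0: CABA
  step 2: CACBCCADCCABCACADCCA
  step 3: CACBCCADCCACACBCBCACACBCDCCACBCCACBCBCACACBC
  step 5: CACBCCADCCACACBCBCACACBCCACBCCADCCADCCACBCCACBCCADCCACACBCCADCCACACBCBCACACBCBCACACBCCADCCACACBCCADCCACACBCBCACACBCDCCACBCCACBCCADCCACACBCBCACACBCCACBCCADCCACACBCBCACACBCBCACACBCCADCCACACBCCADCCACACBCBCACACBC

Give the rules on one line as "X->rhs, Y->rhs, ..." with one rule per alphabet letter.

A->CBC, B->DC, C->CA, D->B

  step 2 ⇒ step 3: CACBCCADCCABCACADCCA ⇒ CA·CBC·CA·DC·CA·CA·CBC·B·CA·CA·CBC·DC·CA·CBC·CA·CBC·B·CA·CA·CBC
    A ↦ CBC
    B ↦ DC
    C ↦ CA
    D ↦ B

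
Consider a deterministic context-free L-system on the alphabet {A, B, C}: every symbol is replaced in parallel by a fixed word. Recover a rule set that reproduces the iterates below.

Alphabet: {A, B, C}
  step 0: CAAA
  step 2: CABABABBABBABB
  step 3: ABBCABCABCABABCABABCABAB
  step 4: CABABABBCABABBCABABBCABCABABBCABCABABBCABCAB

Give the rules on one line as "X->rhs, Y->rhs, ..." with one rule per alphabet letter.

A->C, B->AB, C->ABB

  step 3 ⇒ step 4: ABBCABCABCABABCABABCABAB ⇒ C·AB·AB·ABB·C·AB·ABB·C·AB·ABB·C·AB·C·AB·ABB·C·AB·C·AB·ABB·C·AB·C·AB
    A ↦ C
    B ↦ AB
    C ↦ ABB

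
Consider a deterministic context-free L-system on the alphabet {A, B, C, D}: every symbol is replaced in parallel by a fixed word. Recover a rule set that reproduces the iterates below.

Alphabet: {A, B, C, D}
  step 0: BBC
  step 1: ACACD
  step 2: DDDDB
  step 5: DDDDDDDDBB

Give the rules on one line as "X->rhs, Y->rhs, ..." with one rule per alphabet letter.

A->D, B->AC, C->D, D->B

  step 1 ⇒ step 2: ACACD ⇒ D·D·D·D·B
    A ↦ D
    C ↦ D
    D ↦ B
  step 0 ⇒ step 1: BBC ⇒ AC·AC·D
    B ↦ AC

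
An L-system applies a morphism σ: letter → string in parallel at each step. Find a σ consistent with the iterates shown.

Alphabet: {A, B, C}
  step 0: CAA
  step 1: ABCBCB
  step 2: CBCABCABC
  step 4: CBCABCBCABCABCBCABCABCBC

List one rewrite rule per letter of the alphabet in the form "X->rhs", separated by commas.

A->CB, B->C, C->AB

  step 1 ⇒ step 2: ABCBCB ⇒ CB·C·AB·C·AB·C
    A ↦ CB
    B ↦ C
    C ↦ AB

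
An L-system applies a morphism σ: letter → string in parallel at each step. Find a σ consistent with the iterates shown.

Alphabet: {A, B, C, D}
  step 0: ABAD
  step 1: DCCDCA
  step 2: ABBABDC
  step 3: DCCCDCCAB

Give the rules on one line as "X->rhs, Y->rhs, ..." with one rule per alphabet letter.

A->DC, B->C, C->B, D->A

  step 2 ⇒ step 3: ABBABDC ⇒ DC·C·C·DC·C·A·B
    A ↦ DC
    B ↦ C
    C ↦ B
    D ↦ A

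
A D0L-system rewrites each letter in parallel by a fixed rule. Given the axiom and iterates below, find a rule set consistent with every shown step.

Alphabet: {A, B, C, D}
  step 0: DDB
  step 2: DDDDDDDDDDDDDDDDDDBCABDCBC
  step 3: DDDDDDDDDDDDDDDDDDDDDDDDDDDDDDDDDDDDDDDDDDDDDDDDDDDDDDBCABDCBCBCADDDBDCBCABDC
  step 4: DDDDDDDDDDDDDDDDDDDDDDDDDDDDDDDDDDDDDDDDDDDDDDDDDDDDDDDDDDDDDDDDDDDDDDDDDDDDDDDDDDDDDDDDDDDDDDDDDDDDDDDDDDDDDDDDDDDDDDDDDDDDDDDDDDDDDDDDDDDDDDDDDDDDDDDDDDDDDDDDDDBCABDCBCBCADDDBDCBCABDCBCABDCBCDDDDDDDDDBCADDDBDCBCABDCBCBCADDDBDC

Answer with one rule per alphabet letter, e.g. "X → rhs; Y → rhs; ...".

  step 3 ⇒ step 4: DDDDDDDDDDDDDDDDDDDDDDDDDDDDDDDDDDDDDDDDDDDDDDDDDDDDDDBCABDCBCBCADDDBDCBCABDC ⇒ DDD·DDD·DDD·DDD·DDD·DDD·DDD·DDD·DDD·DDD·DDD·DDD·DDD·DDD·DDD·DDD·DDD·DDD·DDD·DDD·DDD·DDD·DDD·DDD·DDD·DDD·DDD·DDD·DDD·DDD·DDD·DDD·DDD·DDD·DDD·DDD·DDD·DDD·DDD·DDD·DDD·DDD·DDD·DDD·DDD·DDD·DDD·DDD·DDD·DDD·DDD·DDD·DDD·DDD·BCA·BDC·BC·BCA·DDD·BDC·BCA·BDC·BCA·BDC·BC·DDD·DDD·DDD·BCA·DDD·BDC·BCA·BDC·BC·BCA·DDD·BDC
    A ↦ BC
    B ↦ BCA
    C ↦ BDC
    D ↦ DDD

A->BC, B->BCA, C->BDC, D->DDD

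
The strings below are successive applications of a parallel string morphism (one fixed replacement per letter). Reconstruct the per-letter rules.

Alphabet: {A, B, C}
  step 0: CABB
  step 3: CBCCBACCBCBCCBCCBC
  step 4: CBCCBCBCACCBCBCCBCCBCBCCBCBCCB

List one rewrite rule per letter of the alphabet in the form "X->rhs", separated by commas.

A->AC, B->C, C->CB

  step 3 ⇒ step 4: CBCCBACCBCBCCBCCBC ⇒ CB·C·CB·CB·C·AC·CB·CB·C·CB·C·CB·CB·C·CB·CB·C·CB
    A ↦ AC
    B ↦ C
    C ↦ CB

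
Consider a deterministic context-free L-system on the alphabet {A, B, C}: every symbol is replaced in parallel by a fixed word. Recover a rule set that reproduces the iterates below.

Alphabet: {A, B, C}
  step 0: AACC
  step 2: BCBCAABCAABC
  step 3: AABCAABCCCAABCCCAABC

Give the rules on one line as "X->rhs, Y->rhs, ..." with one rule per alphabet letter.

  step 2 ⇒ step 3: BCBCAABCAABC ⇒ AA·BC·AA·BC·C·C·AA·BC·C·C·AA·BC
    A ↦ C
    B ↦ AA
    C ↦ BC

A->C, B->AA, C->BC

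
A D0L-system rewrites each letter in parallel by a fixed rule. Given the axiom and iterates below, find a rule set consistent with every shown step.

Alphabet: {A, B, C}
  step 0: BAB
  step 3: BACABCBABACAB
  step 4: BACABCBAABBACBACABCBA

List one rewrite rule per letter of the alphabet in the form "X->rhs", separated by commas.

  step 3 ⇒ step 4: BACABCBABACAB ⇒ BA·C·AB·C·BA·AB·BA·C·BA·C·AB·C·BA
    A ↦ C
    B ↦ BA
    C ↦ AB

A->C, B->BA, C->AB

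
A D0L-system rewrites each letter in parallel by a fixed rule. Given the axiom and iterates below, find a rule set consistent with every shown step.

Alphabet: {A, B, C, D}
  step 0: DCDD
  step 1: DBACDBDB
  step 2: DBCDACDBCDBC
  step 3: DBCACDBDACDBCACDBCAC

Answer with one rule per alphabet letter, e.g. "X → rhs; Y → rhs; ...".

A->D, B->C, C->AC, D->DB

  step 2 ⇒ step 3: DBCDACDBCDBC ⇒ DB·C·AC·DB·D·AC·DB·C·AC·DB·C·AC
    A ↦ D
    B ↦ C
    C ↦ AC
    D ↦ DB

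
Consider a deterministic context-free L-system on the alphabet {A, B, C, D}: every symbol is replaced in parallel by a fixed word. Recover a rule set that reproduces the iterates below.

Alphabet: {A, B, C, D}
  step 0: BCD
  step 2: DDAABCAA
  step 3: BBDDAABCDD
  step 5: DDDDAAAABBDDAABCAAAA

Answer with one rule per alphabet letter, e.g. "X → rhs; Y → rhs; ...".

  step 2 ⇒ step 3: DDAABCAA ⇒ B·B·D·D·AA·BC·D·D
    A ↦ D
    B ↦ AA
    C ↦ BC
    D ↦ B

A->D, B->AA, C->BC, D->B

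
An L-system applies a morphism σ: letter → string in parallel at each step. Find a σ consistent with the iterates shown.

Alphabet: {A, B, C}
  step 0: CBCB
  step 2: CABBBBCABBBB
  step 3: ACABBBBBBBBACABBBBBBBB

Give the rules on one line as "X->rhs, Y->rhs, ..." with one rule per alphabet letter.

A->CA, B->BB, C->A

  step 2 ⇒ step 3: CABBBBCABBBB ⇒ A·CA·BB·BB·BB·BB·A·CA·BB·BB·BB·BB
    A ↦ CA
    B ↦ BB
    C ↦ A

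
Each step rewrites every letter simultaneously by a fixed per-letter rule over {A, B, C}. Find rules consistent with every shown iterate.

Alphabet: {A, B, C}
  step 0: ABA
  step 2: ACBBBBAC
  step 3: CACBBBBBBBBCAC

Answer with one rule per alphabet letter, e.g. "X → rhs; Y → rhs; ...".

A->C, B->BB, C->AC

  step 2 ⇒ step 3: ACBBBBAC ⇒ C·AC·BB·BB·BB·BB·C·AC
    A ↦ C
    B ↦ BB
    C ↦ AC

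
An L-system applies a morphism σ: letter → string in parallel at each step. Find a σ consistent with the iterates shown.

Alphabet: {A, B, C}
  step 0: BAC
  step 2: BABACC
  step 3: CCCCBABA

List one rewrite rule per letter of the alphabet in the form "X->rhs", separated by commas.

A->C, B->C, C->BA

  step 2 ⇒ step 3: BABACC ⇒ C·C·C·C·BA·BA
    A ↦ C
    B ↦ C
    C ↦ BA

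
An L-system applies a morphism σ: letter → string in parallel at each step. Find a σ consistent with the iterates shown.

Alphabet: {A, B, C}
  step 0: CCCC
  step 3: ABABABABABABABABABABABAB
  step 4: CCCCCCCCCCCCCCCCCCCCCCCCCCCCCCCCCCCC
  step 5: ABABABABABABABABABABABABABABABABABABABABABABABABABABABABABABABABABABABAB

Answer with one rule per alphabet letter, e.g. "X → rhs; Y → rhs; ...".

A->CC, B->C, C->AB

  step 4 ⇒ step 5: CCCCCCCCCCCCCCCCCCCCCCCCCCCCCCCCCCCC ⇒ AB·AB·AB·AB·AB·AB·AB·AB·AB·AB·AB·AB·AB·AB·AB·AB·AB·AB·AB·AB·AB·AB·AB·AB·AB·AB·AB·AB·AB·AB·AB·AB·AB·AB·AB·AB
    C ↦ AB
  step 3 ⇒ step 4: ABABABABABABABABABABABAB ⇒ CC·C·CC·C·CC·C·CC·C·CC·C·CC·C·CC·C·CC·C·CC·C·CC·C·CC·C·CC·C
    A ↦ CC
  step 3 ⇒ step 4: ABABABABABABABABABABABAB ⇒ CC·C·CC·C·CC·C·CC·C·CC·C·CC·C·CC·C·CC·C·CC·C·CC·C·CC·C·CC·C
    B ↦ C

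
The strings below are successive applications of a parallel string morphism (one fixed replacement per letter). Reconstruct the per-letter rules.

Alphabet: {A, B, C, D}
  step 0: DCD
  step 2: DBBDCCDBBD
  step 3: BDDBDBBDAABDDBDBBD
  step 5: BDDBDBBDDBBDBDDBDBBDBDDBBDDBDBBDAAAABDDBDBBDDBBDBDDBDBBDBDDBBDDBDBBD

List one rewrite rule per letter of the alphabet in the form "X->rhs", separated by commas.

A->CC, B->DB, C->A, D->BD

  step 2 ⇒ step 3: DBBDCCDBBD ⇒ BD·DB·DB·BD·A·A·BD·DB·DB·BD
    B ↦ DB
    C ↦ A
    D ↦ BD
    A ↦ CC  (constrained at step 3)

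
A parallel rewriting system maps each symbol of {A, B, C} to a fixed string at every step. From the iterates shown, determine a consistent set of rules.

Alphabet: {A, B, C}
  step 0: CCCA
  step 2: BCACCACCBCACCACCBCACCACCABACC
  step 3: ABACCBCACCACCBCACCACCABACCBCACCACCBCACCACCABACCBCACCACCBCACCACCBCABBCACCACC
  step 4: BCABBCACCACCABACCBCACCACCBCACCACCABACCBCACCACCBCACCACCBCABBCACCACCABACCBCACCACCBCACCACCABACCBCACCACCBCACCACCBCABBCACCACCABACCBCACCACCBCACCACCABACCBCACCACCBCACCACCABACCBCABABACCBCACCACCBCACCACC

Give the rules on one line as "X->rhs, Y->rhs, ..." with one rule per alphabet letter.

  step 3 ⇒ step 4: ABACCBCACCACCBCACCACCABACCBCACCACCBCACCACCABACCBCACCACCBCACCACCBCABBCACCACC ⇒ BC·AB·BC·ACC·ACC·AB·ACC·BC·ACC·ACC·BC·ACC·ACC·AB·ACC·BC·ACC·ACC·BC·ACC·ACC·BC·AB·BC·ACC·ACC·AB·ACC·BC·ACC·ACC·BC·ACC·ACC·AB·ACC·BC·ACC·ACC·BC·ACC·ACC·BC·AB·BC·ACC·ACC·AB·ACC·BC·ACC·ACC·BC·ACC·ACC·AB·ACC·BC·ACC·ACC·BC·ACC·ACC·AB·ACC·BC·AB·AB·ACC·BC·ACC·ACC·BC·ACC·ACC
    A ↦ BC
    B ↦ AB
    C ↦ ACC

A->BC, B->AB, C->ACC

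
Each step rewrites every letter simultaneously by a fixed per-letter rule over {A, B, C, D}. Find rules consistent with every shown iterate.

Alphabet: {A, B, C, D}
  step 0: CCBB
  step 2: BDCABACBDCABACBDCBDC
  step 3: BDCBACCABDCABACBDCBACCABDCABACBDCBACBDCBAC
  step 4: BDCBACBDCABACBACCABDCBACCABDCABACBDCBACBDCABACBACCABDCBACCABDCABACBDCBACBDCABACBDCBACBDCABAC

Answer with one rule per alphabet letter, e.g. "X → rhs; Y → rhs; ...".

  step 3 ⇒ step 4: BDCBACCABDCABACBDCBACCABDCABACBDCBACBDCBAC ⇒ BD·C·BAC·BD·CA·BAC·BAC·CA·BD·C·BAC·CA·BD·CA·BAC·BD·C·BAC·BD·CA·BAC·BAC·CA·BD·C·BAC·CA·BD·CA·BAC·BD·C·BAC·BD·CA·BAC·BD·C·BAC·BD·CA·BAC
    A ↦ CA
    B ↦ BD
    C ↦ BAC
    D ↦ C

A->CA, B->BD, C->BAC, D->C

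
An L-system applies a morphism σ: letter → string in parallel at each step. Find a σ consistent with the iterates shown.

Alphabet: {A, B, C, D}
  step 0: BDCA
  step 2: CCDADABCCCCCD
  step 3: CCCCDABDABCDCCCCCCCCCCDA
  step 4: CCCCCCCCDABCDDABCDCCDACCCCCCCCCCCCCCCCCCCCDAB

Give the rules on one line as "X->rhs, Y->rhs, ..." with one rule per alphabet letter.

  step 3 ⇒ step 4: CCCCDABDABCDCCCCCCCCCCDA ⇒ CC·CC·CC·CC·DA·B·CD·DA·B·CD·CC·DA·CC·CC·CC·CC·CC·CC·CC·CC·CC·CC·DA·B
    A ↦ B
    B ↦ CD
    C ↦ CC
    D ↦ DA

A->B, B->CD, C->CC, D->DA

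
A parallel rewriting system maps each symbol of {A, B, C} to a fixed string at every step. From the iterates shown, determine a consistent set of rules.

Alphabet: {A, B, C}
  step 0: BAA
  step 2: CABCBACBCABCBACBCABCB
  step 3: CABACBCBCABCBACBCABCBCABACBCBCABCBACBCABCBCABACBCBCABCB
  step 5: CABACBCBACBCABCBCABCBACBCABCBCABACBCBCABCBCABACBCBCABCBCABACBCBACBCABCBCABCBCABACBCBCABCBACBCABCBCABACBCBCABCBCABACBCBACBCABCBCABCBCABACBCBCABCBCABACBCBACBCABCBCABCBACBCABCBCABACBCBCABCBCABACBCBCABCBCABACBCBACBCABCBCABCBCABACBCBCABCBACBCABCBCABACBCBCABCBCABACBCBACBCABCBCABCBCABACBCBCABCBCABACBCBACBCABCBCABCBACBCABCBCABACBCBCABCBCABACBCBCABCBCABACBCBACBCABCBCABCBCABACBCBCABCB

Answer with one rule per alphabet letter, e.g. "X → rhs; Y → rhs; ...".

  step 2 ⇒ step 3: CABCBACBCABCBACBCABCB ⇒ CAB·ACB·CB·CAB·CB·ACB·CAB·CB·CAB·ACB·CB·CAB·CB·ACB·CAB·CB·CAB·ACB·CB·CAB·CB
    A ↦ ACB
    B ↦ CB
    C ↦ CAB

A->ACB, B->CB, C->CAB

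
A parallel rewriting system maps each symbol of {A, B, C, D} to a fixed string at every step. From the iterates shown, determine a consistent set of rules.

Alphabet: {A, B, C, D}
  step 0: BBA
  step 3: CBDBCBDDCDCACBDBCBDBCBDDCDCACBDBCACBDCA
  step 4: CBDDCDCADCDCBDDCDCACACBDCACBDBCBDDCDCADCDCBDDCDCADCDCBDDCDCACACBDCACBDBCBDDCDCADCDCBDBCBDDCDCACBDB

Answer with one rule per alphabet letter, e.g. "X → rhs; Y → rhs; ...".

  step 3 ⇒ step 4: CBDBCBDDCDCACBDBCBDBCBDDCDCACBDBCACBDCA ⇒ CBD·DCD·CA·DCD·CBD·DCD·CA·CA·CBD·CA·CBD·B·CBD·DCD·CA·DCD·CBD·DCD·CA·DCD·CBD·DCD·CA·CA·CBD·CA·CBD·B·CBD·DCD·CA·DCD·CBD·B·CBD·DCD·CA·CBD·B
    A ↦ B
    B ↦ DCD
    C ↦ CBD
    D ↦ CA

A->B, B->DCD, C->CBD, D->CA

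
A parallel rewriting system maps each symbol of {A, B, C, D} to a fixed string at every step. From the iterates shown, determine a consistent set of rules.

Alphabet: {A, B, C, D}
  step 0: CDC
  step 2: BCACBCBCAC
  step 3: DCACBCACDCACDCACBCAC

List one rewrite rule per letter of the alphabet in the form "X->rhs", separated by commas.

A->BC, B->DC, C->AC, D->A

  step 2 ⇒ step 3: BCACBCBCAC ⇒ DC·AC·BC·AC·DC·AC·DC·AC·BC·AC
    A ↦ BC
    B ↦ DC
    C ↦ AC
    D ↦ A  (constrained at step 0)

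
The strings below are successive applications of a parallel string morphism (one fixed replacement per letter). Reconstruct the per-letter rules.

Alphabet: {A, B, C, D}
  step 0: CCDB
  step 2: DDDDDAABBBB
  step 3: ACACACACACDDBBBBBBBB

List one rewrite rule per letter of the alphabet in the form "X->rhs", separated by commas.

A->D, B->BB, C->AA, D->AC

  step 2 ⇒ step 3: DDDDDAABBBB ⇒ AC·AC·AC·AC·AC·D·D·BB·BB·BB·BB
    A ↦ D
    B ↦ BB
    D ↦ AC
    C ↦ AA  (constrained at step 0)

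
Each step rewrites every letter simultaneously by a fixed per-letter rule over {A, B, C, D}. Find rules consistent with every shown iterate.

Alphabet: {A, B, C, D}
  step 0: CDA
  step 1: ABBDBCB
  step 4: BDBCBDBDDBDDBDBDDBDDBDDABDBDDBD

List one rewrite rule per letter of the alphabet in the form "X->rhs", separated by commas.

  step 0 ⇒ step 1: CDA ⇒ AB·BD·BCB
    A ↦ BCB
    C ↦ AB
    D ↦ BD
    B ↦ D  (constrained at step 1)

A->BCB, B->D, C->AB, D->BD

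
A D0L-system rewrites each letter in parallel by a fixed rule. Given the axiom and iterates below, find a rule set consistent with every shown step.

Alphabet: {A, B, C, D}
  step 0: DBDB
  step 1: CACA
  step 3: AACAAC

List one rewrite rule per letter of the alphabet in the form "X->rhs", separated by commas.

A->D, B->A, C->BB, D->C

  step 0 ⇒ step 1: DBDB ⇒ C·A·C·A
    B ↦ A
    D ↦ C
    A ↦ D  (constrained at step 1)
    C ↦ BB  (constrained at step 1)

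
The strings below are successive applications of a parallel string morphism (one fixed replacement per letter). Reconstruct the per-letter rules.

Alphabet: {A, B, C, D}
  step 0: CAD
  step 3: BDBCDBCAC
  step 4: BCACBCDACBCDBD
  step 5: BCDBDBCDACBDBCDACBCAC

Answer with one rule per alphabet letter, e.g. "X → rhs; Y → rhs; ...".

  step 4 ⇒ step 5: BCACBCDACBCDBD ⇒ BC·D·B·D·BC·D·AC·B·D·BC·D·AC·BC·AC
    A ↦ B
    B ↦ BC
    C ↦ D
    D ↦ AC

A->B, B->BC, C->D, D->AC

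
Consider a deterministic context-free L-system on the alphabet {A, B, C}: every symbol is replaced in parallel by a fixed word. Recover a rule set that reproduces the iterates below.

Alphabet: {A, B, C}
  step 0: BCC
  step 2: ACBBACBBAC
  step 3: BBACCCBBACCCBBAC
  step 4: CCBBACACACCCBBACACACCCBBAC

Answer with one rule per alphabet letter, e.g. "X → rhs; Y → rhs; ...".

A->BB, B->C, C->AC

  step 3 ⇒ step 4: BBACCCBBACCCBBAC ⇒ C·C·BB·AC·AC·AC·C·C·BB·AC·AC·AC·C·C·BB·AC
    A ↦ BB
    B ↦ C
    C ↦ AC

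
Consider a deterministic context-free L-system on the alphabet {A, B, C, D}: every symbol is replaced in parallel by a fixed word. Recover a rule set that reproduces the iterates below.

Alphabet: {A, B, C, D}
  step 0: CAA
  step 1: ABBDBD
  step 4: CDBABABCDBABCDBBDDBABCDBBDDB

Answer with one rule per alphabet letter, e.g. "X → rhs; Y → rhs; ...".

A->BD, B->DB, C->AB, D->C

  step 0 ⇒ step 1: CAA ⇒ AB·BD·BD
    A ↦ BD
    C ↦ AB
    B ↦ DB  (constrained at step 1)
    D ↦ C  (constrained at step 1)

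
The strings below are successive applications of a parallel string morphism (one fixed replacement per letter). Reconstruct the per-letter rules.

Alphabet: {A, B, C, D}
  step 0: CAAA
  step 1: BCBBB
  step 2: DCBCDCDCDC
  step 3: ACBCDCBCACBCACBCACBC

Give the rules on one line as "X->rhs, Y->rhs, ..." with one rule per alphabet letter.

  step 2 ⇒ step 3: DCBCDCDCDC ⇒ AC·BC·DC·BC·AC·BC·AC·BC·AC·BC
    B ↦ DC
    C ↦ BC
    D ↦ AC
  step 0 ⇒ step 1: CAAA ⇒ BC·B·B·B
    A ↦ B

A->B, B->DC, C->BC, D->AC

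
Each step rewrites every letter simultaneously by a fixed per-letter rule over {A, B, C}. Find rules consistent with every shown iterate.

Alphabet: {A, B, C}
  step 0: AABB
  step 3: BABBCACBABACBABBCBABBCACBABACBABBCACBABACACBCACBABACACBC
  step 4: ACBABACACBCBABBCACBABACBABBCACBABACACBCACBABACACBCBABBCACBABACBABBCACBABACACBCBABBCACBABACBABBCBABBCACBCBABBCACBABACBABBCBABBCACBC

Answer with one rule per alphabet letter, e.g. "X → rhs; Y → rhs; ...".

  step 3 ⇒ step 4: BABBCACBABACBABBCBABBCACBABACBABBCACBABACACBCACBABACACBC ⇒ AC·BAB·AC·AC·BC·BAB·BC·AC·BAB·AC·BAB·BC·AC·BAB·AC·AC·BC·AC·BAB·AC·AC·BC·BAB·BC·AC·BAB·AC·BAB·BC·AC·BAB·AC·AC·BC·BAB·BC·AC·BAB·AC·BAB·BC·BAB·BC·AC·BC·BAB·BC·AC·BAB·AC·BAB·BC·BAB·BC·AC·BC
    A ↦ BAB
    B ↦ AC
    C ↦ BC

A->BAB, B->AC, C->BC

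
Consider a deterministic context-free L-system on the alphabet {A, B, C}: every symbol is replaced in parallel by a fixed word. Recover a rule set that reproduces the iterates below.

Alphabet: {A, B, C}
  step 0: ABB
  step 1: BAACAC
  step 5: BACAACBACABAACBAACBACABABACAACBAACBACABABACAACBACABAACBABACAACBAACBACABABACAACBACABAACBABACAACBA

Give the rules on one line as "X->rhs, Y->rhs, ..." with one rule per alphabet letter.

  step 0 ⇒ step 1: ABB ⇒ BA·AC·AC
    A ↦ BA
    B ↦ AC
    C ↦ CA  (constrained at step 1)

A->BA, B->AC, C->CA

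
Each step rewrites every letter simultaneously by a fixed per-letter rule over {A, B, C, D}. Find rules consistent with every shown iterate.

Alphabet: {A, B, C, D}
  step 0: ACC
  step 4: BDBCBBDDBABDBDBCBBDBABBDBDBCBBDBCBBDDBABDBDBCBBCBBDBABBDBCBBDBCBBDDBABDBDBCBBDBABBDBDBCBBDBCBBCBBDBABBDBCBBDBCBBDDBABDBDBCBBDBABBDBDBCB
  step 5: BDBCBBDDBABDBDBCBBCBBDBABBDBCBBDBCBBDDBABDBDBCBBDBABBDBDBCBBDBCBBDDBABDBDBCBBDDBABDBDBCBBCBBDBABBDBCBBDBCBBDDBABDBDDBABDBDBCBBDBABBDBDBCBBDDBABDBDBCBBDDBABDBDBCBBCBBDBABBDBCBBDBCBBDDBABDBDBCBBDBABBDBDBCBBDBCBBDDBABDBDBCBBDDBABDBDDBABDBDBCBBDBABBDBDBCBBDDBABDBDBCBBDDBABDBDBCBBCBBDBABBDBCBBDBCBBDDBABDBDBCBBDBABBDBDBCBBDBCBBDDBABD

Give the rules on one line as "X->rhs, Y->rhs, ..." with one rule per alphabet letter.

A->BAB, B->BD, C->DBA, D->BCB

  step 4 ⇒ step 5: BDBCBBDDBABDBDBCBBDBABBDBDBCBBDBCBBDDBABDBDBCBBCBBDBABBDBCBBDBCBBDDBABDBDBCBBDBABBDBDBCBBDBCBBCBBDBABBDBCBBDBCBBDDBABDBDBCBBDBABBDBDBCB ⇒ BD·BCB·BD·DBA·BD·BD·BCB·BCB·BD·BAB·BD·BCB·BD·BCB·BD·DBA·BD·BD·BCB·BD·BAB·BD·BD·BCB·BD·BCB·BD·DBA·BD·BD·BCB·BD·DBA·BD·BD·BCB·BCB·BD·BAB·BD·BCB·BD·BCB·BD·DBA·BD·BD·DBA·BD·BD·BCB·BD·BAB·BD·BD·BCB·BD·DBA·BD·BD·BCB·BD·DBA·BD·BD·BCB·BCB·BD·BAB·BD·BCB·BD·BCB·BD·DBA·BD·BD·BCB·BD·BAB·BD·BD·BCB·BD·BCB·BD·DBA·BD·BD·BCB·BD·DBA·BD·BD·DBA·BD·BD·BCB·BD·BAB·BD·BD·BCB·BD·DBA·BD·BD·BCB·BD·DBA·BD·BD·BCB·BCB·BD·BAB·BD·BCB·BD·BCB·BD·DBA·BD·BD·BCB·BD·BAB·BD·BD·BCB·BD·BCB·BD·DBA·BD
    A ↦ BAB
    B ↦ BD
    C ↦ DBA
    D ↦ BCB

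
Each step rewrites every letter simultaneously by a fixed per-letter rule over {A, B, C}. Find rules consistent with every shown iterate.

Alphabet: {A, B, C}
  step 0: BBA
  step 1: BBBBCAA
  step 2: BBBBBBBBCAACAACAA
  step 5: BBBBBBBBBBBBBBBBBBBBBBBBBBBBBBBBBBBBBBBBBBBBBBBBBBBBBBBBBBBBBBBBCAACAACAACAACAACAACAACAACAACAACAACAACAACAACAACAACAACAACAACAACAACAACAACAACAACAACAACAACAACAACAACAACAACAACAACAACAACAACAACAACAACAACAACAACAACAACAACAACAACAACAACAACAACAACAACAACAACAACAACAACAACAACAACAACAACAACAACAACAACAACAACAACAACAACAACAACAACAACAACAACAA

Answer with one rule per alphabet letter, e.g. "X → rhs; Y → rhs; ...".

A->CAA, B->BB, C->CAA

  step 1 ⇒ step 2: BBBBCAA ⇒ BB·BB·BB·BB·CAA·CAA·CAA
    A ↦ CAA
    B ↦ BB
    C ↦ CAA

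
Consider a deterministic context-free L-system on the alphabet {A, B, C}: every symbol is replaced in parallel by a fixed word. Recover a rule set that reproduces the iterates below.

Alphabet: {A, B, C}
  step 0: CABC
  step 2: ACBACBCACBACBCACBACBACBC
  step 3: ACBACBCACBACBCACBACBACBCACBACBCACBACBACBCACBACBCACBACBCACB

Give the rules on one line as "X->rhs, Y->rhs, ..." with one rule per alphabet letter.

  step 2 ⇒ step 3: ACBACBCACBACBCACBACBACBC ⇒ ACB·ACB·C·ACB·ACB·C·ACB·ACB·ACB·C·ACB·ACB·C·ACB·ACB·ACB·C·ACB·ACB·C·ACB·ACB·C·ACB
    A ↦ ACB
    B ↦ C
    C ↦ ACB

A->ACB, B->C, C->ACB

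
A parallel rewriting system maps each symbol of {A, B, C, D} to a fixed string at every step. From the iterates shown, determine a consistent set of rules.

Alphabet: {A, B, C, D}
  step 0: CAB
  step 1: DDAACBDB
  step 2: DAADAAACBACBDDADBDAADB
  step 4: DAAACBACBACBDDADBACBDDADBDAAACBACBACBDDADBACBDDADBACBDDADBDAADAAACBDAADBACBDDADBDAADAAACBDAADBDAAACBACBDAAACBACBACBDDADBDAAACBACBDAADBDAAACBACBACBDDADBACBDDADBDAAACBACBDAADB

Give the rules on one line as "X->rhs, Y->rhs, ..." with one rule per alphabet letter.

  step 1 ⇒ step 2: DDAACBDB ⇒ DAA·DAA·ACB·ACB·DDA·DB·DAA·DB
    A ↦ ACB
    B ↦ DB
    C ↦ DDA
    D ↦ DAA

A->ACB, B->DB, C->DDA, D->DAA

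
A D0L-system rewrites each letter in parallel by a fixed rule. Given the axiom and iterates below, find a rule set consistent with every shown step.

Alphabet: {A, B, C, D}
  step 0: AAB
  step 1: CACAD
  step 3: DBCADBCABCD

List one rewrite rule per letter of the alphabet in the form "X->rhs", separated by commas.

  step 0 ⇒ step 1: AAB ⇒ CA·CA·D
    A ↦ CA
    B ↦ D
    C ↦ B  (constrained at step 1)
    D ↦ CD  (constrained at step 1)

A->CA, B->D, C->B, D->CD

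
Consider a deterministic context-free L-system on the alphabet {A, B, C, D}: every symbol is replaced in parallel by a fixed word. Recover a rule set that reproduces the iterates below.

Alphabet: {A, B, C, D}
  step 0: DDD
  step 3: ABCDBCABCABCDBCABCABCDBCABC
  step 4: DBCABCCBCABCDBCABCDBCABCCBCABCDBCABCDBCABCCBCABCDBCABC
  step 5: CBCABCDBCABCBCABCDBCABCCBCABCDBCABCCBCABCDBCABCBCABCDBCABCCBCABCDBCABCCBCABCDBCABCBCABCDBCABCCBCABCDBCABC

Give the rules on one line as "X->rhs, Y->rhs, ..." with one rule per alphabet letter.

  step 4 ⇒ step 5: DBCABCCBCABCDBCABCDBCABCCBCABCDBCABCDBCABCCBCABCDBCABC ⇒ CBC·A·BC·DBC·A·BC·BC·A·BC·DBC·A·BC·CBC·A·BC·DBC·A·BC·CBC·A·BC·DBC·A·BC·BC·A·BC·DBC·A·BC·CBC·A·BC·DBC·A·BC·CBC·A·BC·DBC·A·BC·BC·A·BC·DBC·A·BC·CBC·A·BC·DBC·A·BC
    A ↦ DBC
    B ↦ A
    C ↦ BC
    D ↦ CBC

A->DBC, B->A, C->BC, D->CBC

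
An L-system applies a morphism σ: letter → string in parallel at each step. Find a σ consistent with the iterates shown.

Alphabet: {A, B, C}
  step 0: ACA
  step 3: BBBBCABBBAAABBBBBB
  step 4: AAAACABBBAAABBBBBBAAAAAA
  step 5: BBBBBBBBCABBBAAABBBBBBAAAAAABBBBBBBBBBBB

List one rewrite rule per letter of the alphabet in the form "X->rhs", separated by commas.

  step 4 ⇒ step 5: AAAACABBBAAABBBBBBAAAAAA ⇒ BB·BB·BB·BB·CAB·BB·A·A·A·BB·BB·BB·A·A·A·A·A·A·BB·BB·BB·BB·BB·BB
    A ↦ BB
    B ↦ A
    C ↦ CAB

A->BB, B->A, C->CAB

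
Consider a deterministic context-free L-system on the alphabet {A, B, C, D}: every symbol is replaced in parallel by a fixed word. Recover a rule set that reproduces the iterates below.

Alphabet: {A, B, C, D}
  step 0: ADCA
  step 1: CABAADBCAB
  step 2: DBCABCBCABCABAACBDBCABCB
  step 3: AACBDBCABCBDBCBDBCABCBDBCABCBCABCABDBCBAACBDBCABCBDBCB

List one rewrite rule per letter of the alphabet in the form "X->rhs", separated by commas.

A->CAB, B->CB, C->DB, D->AA

  step 2 ⇒ step 3: DBCABCBCABCABAACBDBCABCB ⇒ AA·CB·DB·CAB·CB·DB·CB·DB·CAB·CB·DB·CAB·CB·CAB·CAB·DB·CB·AA·CB·DB·CAB·CB·DB·CB
    A ↦ CAB
    B ↦ CB
    C ↦ DB
    D ↦ AA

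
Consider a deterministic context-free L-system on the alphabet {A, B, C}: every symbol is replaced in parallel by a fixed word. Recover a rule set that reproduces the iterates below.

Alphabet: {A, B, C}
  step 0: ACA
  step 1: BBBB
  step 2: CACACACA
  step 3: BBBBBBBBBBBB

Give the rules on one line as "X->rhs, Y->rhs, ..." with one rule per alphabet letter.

  step 2 ⇒ step 3: CACACACA ⇒ BB·B·BB·B·BB·B·BB·B
    A ↦ B
    C ↦ BB
  step 1 ⇒ step 2: BBBB ⇒ CA·CA·CA·CA
    B ↦ CA

A->B, B->CA, C->BB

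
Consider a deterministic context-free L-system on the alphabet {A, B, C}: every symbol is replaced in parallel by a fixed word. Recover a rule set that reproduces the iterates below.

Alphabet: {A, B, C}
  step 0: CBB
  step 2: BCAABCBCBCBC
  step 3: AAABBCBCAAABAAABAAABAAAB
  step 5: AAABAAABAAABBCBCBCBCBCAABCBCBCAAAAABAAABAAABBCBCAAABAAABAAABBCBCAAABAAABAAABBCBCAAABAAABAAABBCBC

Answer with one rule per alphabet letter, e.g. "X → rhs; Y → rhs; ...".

  step 2 ⇒ step 3: BCAABCBCBCBC ⇒ AA·AB·BC·BC·AA·AB·AA·AB·AA·AB·AA·AB
    A ↦ BC
    B ↦ AA
    C ↦ AB

A->BC, B->AA, C->AB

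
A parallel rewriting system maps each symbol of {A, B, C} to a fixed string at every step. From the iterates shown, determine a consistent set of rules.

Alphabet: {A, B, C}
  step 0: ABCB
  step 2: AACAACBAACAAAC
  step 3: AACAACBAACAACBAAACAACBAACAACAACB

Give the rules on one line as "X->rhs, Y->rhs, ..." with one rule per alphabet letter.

A->AAC, B->A, C->B

  step 2 ⇒ step 3: AACAACBAACAAAC ⇒ AAC·AAC·B·AAC·AAC·B·A·AAC·AAC·B·AAC·AAC·AAC·B
    A ↦ AAC
    B ↦ A
    C ↦ B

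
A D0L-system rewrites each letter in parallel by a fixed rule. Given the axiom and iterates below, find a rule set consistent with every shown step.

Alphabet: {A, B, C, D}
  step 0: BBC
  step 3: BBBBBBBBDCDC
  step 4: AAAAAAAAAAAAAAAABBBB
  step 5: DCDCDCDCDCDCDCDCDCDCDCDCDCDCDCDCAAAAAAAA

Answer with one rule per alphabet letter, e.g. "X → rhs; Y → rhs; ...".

A->DC, B->AA, C->B, D->B

  step 4 ⇒ step 5: AAAAAAAAAAAAAAAABBBB ⇒ DC·DC·DC·DC·DC·DC·DC·DC·DC·DC·DC·DC·DC·DC·DC·DC·AA·AA·AA·AA
    A ↦ DC
    B ↦ AA
  step 3 ⇒ step 4: BBBBBBBBDCDC ⇒ AA·AA·AA·AA·AA·AA·AA·AA·B·B·B·B
    C ↦ B
  step 3 ⇒ step 4: BBBBBBBBDCDC ⇒ AA·AA·AA·AA·AA·AA·AA·AA·B·B·B·B
    D ↦ B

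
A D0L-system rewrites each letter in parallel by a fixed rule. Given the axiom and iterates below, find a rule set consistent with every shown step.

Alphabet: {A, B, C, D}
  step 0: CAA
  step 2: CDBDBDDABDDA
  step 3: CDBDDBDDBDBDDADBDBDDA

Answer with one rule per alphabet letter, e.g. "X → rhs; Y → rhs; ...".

A->DA, B->D, C->CD, D->BD

  step 2 ⇒ step 3: CDBDBDDABDDA ⇒ CD·BD·D·BD·D·BD·BD·DA·D·BD·BD·DA
    A ↦ DA
    B ↦ D
    C ↦ CD
    D ↦ BD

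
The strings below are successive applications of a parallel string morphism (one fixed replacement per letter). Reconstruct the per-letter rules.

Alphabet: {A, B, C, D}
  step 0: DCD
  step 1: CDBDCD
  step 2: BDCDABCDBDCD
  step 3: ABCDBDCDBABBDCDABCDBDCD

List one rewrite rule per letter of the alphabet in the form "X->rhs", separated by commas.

  step 2 ⇒ step 3: BDCDABCDBDCD ⇒ AB·CD·BD·CD·B·AB·BD·CD·AB·CD·BD·CD
    A ↦ B
    B ↦ AB
    C ↦ BD
    D ↦ CD

A->B, B->AB, C->BD, D->CD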